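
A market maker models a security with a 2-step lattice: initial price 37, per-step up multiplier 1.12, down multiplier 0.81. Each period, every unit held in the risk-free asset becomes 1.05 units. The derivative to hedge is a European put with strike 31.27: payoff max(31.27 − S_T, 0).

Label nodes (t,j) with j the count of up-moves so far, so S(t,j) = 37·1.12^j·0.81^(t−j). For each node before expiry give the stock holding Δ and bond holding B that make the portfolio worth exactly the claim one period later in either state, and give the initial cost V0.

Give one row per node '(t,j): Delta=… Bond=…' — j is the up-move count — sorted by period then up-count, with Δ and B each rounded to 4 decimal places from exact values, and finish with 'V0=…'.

Under the risk-neutral measure, an up-move has probability p* = (R−d)/(u−d) = 0.7742 and values discount at R = 1.05.
Terminal payoffs: V(2,0)=6.9943, V(2,1)=0.0000, V(2,2)=0.0000
Node (1,0) S=29.9700: V=(p*·0.0000+(1−p*)·6.9943)/1.05=1.5042; Δ=(0.0000−6.9943)/(33.5664−24.2757)=-0.7528; B=V−Δ·S=24.0664
Node (1,1) S=41.4400: V=(p*·0.0000+(1−p*)·0.0000)/1.05=0.0000; Δ=(0.0000−0.0000)/(46.4128−33.5664)=0.0000; B=V−Δ·S=0.0000
Node (0,0) S=37.0000: V=(p*·0.0000+(1−p*)·1.5042)/1.05=0.3235; Δ=(0.0000−1.5042)/(41.4400−29.9700)=-0.1311; B=V−Δ·S=5.1756
Self-financing check: at every node Δ·S+B equals the discounted successor values.

(0,0): Delta=-0.1311 Bond=5.1756
(1,0): Delta=-0.7528 Bond=24.0664
(1,1): Delta=0.0000 Bond=0.0000
V0=0.3235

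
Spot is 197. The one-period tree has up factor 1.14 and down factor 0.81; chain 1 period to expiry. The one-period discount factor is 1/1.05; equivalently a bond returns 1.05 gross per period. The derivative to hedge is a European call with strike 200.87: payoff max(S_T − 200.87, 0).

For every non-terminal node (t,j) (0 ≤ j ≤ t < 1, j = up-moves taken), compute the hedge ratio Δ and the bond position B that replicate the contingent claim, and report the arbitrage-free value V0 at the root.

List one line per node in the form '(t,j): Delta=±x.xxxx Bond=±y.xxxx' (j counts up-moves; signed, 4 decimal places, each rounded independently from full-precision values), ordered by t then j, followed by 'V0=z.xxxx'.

Under the risk-neutral measure, an up-move has probability p* = (R−d)/(u−d) = 0.7273 and values discount at R = 1.05.
At expiry t=1: V(1,0)=0.0000, V(1,1)=23.7100
Node (0,0) S=197.0000: V=(p*·23.7100+(1−p*)·0.0000)/1.05=16.4225; Δ=(23.7100−0.0000)/(224.5800−159.5700)=0.3647; B=V−Δ·S=-55.4260
Each (Δ,B) replicates both successor values, so the strategy is self-financing and V0 is arbitrage-free.

(0,0): Delta=0.3647 Bond=-55.4260
V0=16.4225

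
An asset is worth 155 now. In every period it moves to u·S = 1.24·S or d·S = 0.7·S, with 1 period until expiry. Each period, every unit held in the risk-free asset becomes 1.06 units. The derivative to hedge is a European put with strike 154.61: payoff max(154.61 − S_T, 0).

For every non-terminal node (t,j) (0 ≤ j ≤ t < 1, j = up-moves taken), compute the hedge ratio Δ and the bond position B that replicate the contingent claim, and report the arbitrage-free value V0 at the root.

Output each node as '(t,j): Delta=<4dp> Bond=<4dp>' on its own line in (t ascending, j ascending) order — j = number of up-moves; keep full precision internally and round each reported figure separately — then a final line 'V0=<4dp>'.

No-arbitrage ⇒ martingale measure with p* = (R−d)/(u−d) = 0.6667.
Terminal payoffs: V(1,0)=46.1100, V(1,1)=0.0000
Node (0,0) S=155.0000: V=(p*·0.0000+(1−p*)·46.1100)/1.06=14.5000; Δ=(0.0000−46.1100)/(192.2000−108.5000)=-0.5509; B=V−Δ·S=99.8889
The time-0 hedge costs 14.5000, which is the no-arbitrage price.

(0,0): Delta=-0.5509 Bond=99.8889
V0=14.5000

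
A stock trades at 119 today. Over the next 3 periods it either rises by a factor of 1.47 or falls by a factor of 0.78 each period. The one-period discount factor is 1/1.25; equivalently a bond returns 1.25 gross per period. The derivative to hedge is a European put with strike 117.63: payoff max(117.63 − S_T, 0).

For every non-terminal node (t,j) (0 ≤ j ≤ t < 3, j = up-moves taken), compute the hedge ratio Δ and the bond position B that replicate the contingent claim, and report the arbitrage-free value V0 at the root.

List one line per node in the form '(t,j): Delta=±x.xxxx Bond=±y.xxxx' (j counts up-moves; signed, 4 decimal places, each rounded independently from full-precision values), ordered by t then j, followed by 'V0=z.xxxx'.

(0,0): Delta=-0.0775 Bond=11.4303
(1,0): Delta=-0.2943 Bond=34.4077
(1,1): Delta=-0.0237 Bond=4.8701
(2,0): Delta=-1.0000 Bond=94.1040
(2,1): Delta=-0.1190 Bond=19.0931
(2,2): Delta=0.0000 Bond=0.0000
V0=2.2065

Under the risk-neutral measure, an up-move has probability p* = (R−d)/(u−d) = 0.6812 and values discount at R = 1.25.
Terminal values V(3,·): V(3,0)=61.1583, V(3,1)=11.2026, V(3,2)=0.0000, V(3,3)=0.0000
Node (2,0) S=72.3996: V=(p*·11.2026+(1−p*)·61.1583)/1.25=21.7044; Δ=(11.2026−61.1583)/(106.4274−56.4717)=-1.0000; B=V−Δ·S=94.1040
Node (2,1) S=136.4454: V=(p*·0.0000+(1−p*)·11.2026)/1.25=2.8575; Δ=(0.0000−11.2026)/(200.5747−106.4274)=-0.1190; B=V−Δ·S=19.0931
Node (2,2) S=257.1471: V=(p*·0.0000+(1−p*)·0.0000)/1.25=0.0000; Δ=(0.0000−0.0000)/(378.0062−200.5747)=0.0000; B=V−Δ·S=0.0000
Node (1,0) S=92.8200: V=(p*·2.8575+(1−p*)·21.7044)/1.25=7.0933; Δ=(2.8575−21.7044)/(136.4454−72.3996)=-0.2943; B=V−Δ·S=34.4077
Node (1,1) S=174.9300: V=(p*·0.0000+(1−p*)·2.8575)/1.25=0.7289; Δ=(0.0000−2.8575)/(257.1471−136.4454)=-0.0237; B=V−Δ·S=4.8701
Node (0,0) S=119.0000: V=(p*·0.7289+(1−p*)·7.0933)/1.25=2.2065; Δ=(0.7289−7.0933)/(174.9300−92.8200)=-0.0775; B=V−Δ·S=11.4303
Root portfolio cost Δ·119+B reproduces V0=2.2065.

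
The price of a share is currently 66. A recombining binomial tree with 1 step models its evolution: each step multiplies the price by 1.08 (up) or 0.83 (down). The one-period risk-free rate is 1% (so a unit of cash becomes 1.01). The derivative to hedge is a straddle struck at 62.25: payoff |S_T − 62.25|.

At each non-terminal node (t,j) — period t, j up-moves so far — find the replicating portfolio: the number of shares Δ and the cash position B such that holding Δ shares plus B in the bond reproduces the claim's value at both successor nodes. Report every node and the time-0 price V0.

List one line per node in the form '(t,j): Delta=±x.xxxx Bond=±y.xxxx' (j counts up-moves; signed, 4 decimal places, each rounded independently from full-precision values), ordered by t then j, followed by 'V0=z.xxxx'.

(0,0): Delta=0.0945 Bond=2.2681
V0=8.5081

The replicating-portfolio and risk-neutral prices coincide; use p* = (1.01−0.83)/(1.08−0.83) = 0.7200 for the latter.
Payoff layer (t=1): V(1,0)=7.4700, V(1,1)=9.0300
  t=0,j=0: stock 66.0000 → up 71.2800 (V=9.0300), down 54.7800 (V=7.4700). Price 8.5081; hedge Δ=0.0945, bond B=2.2681.
Each (Δ,B) replicates both successor values, so the strategy is self-financing and V0 is arbitrage-free.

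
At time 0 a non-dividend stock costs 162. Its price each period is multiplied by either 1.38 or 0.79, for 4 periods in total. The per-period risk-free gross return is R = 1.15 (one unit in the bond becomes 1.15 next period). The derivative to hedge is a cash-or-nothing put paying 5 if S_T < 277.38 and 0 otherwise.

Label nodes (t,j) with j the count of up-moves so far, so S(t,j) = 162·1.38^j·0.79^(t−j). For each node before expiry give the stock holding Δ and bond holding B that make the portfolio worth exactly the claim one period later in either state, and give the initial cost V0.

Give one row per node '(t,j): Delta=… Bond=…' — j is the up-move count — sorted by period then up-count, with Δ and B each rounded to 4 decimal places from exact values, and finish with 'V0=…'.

(0,0): Delta=-0.0150 Bond=3.8760
(1,0): Delta=-0.0186 Bond=4.9265
(1,1): Delta=-0.0136 Bond=4.1577
(2,0): Delta=0.0000 Bond=3.7807
(2,1): Delta=-0.0255 Bond=6.8696
(2,2): Delta=-0.0093 Bond=3.4473
(3,0): Delta=0.0000 Bond=4.3478
(3,1): Delta=0.0000 Bond=4.3478
(3,2): Delta=-0.0348 Bond=10.1695
(3,3): Delta=0.0000 Bond=0.0000
V0=1.4498

No-arbitrage ⇒ martingale measure with p* = (R−d)/(u−d) = 0.6102.
Payoff layer (t=4): V(4,0)=5.0000, V(4,1)=5.0000, V(4,2)=5.0000, V(4,3)=0.0000, V(4,4)=0.0000
(3,0): S=79.8723. Δ = (V_up−V_dn)/(S_up−S_dn) = (5.0000−5.0000)/(110.2238−63.0991) = 0.0000. V = [p*·5.0000 + (1−p*)·5.0000]/1.15 = 4.3478. B = V − Δ·S = 4.3478.
(3,1): S=139.5238. Δ = (V_up−V_dn)/(S_up−S_dn) = (5.0000−5.0000)/(192.5428−110.2238) = 0.0000. V = [p*·5.0000 + (1−p*)·5.0000]/1.15 = 4.3478. B = V − Δ·S = 4.3478.
(3,2): S=243.7251. Δ = (V_up−V_dn)/(S_up−S_dn) = (0.0000−5.0000)/(336.3407−192.5428) = -0.0348. V = [p*·0.0000 + (1−p*)·5.0000]/1.15 = 1.6949. B = V − Δ·S = 10.1695.
(3,3): S=425.7477. Δ = (V_up−V_dn)/(S_up−S_dn) = (0.0000−0.0000)/(587.5318−336.3407) = 0.0000. V = [p*·0.0000 + (1−p*)·0.0000]/1.15 = 0.0000. B = V − Δ·S = 0.0000.
(2,0): S=101.1042. Δ = (V_up−V_dn)/(S_up−S_dn) = (4.3478−4.3478)/(139.5238−79.8723) = 0.0000. V = [p*·4.3478 + (1−p*)·4.3478]/1.15 = 3.7807. B = V − Δ·S = 3.7807.
(2,1): S=176.6124. Δ = (V_up−V_dn)/(S_up−S_dn) = (1.6949−4.3478)/(243.7251−139.5238) = -0.0255. V = [p*·1.6949 + (1−p*)·4.3478]/1.15 = 2.3731. B = V − Δ·S = 6.8696.
(2,2): S=308.5128. Δ = (V_up−V_dn)/(S_up−S_dn) = (0.0000−1.6949)/(425.7477−243.7251) = -0.0093. V = [p*·0.0000 + (1−p*)·1.6949]/1.15 = 0.5745. B = V − Δ·S = 3.4473.
(1,0): S=127.9800. Δ = (V_up−V_dn)/(S_up−S_dn) = (2.3731−3.7807)/(176.6124−101.1042) = -0.0186. V = [p*·2.3731 + (1−p*)·3.7807]/1.15 = 2.5407. B = V − Δ·S = 4.9265.
(1,1): S=223.5600. Δ = (V_up−V_dn)/(S_up−S_dn) = (0.5745−2.3731)/(308.5128−176.6124) = -0.0136. V = [p*·0.5745 + (1−p*)·2.3731]/1.15 = 1.1093. B = V − Δ·S = 4.1577.
(0,0): S=162.0000. Δ = (V_up−V_dn)/(S_up−S_dn) = (1.1093−2.5407)/(223.5600−127.9800) = -0.0150. V = [p*·1.1093 + (1−p*)·2.5407]/1.15 = 1.4498. B = V − Δ·S = 3.8760.
Check: Δ(0,0)·S0 + B(0,0) = 1.4498 = V0.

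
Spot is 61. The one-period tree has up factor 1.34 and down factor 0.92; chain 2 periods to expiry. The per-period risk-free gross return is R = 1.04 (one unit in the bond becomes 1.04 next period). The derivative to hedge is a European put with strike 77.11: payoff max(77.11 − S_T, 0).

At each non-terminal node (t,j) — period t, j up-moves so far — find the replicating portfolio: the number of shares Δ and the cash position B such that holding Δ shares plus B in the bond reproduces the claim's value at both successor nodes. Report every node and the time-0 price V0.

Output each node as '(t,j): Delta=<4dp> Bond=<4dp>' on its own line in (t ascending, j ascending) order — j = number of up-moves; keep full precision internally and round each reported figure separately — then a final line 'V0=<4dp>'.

(0,0): Delta=-0.6523 Bond=52.5323
(1,0): Delta=-1.0000 Bond=74.1442
(1,1): Delta=-0.0556 Bond=5.8570
V0=12.7395

Since d<R<u, set p* = (R−d)/(u−d) = 0.2857; price each node as the discounted p*-expectation of its children.
Terminal values V(2,·): V(2,0)=25.4796, V(2,1)=1.9092, V(2,2)=0.0000
Node (1,0) S=56.1200: V=(p*·1.9092+(1−p*)·25.4796)/1.04=18.0242; Δ=(1.9092−25.4796)/(75.2008−51.6304)=-1.0000; B=V−Δ·S=74.1442
Node (1,1) S=81.7400: V=(p*·0.0000+(1−p*)·1.9092)/1.04=1.3113; Δ=(0.0000−1.9092)/(109.5316−75.2008)=-0.0556; B=V−Δ·S=5.8570
Node (0,0) S=61.0000: V=(p*·1.3113+(1−p*)·18.0242)/1.04=12.7395; Δ=(1.3113−18.0242)/(81.7400−56.1200)=-0.6523; B=V−Δ·S=52.5323
Root portfolio cost Δ·61+B reproduces V0=12.7395.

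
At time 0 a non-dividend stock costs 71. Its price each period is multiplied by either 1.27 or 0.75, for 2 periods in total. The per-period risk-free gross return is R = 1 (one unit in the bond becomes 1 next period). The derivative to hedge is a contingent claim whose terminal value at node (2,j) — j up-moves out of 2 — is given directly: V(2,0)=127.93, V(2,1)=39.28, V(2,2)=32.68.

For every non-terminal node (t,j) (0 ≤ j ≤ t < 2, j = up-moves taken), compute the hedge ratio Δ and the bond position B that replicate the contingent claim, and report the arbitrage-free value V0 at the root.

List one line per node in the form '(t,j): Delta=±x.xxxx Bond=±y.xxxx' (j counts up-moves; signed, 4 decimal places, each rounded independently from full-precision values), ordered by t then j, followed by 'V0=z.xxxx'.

Under the risk-neutral measure, an up-move has probability p* = (R−d)/(u−d) = 0.4808 and values discount at R = 1.
Terminal payoffs: V(2,0)=127.9300, V(2,1)=39.2800, V(2,2)=32.6800
(1,0): S=53.2500. Δ = (V_up−V_dn)/(S_up−S_dn) = (39.2800−127.9300)/(67.6275−39.9375) = -3.2015. V = [p*·39.2800 + (1−p*)·127.9300]/1 = 85.3098. B = V − Δ·S = 255.7906.
(1,1): S=90.1700. Δ = (V_up−V_dn)/(S_up−S_dn) = (32.6800−39.2800)/(114.5159−67.6275) = -0.1408. V = [p*·32.6800 + (1−p*)·39.2800]/1 = 36.1069. B = V − Δ·S = 48.7992.
(0,0): S=71.0000. Δ = (V_up−V_dn)/(S_up−S_dn) = (36.1069−85.3098)/(90.1700−53.2500) = -1.3327. V = [p*·36.1069 + (1−p*)·85.3098]/1 = 61.6546. B = V − Δ·S = 156.2755.
Self-financing check: at every node Δ·S+B equals the discounted successor values.

(0,0): Delta=-1.3327 Bond=156.2755
(1,0): Delta=-3.2015 Bond=255.7906
(1,1): Delta=-0.1408 Bond=48.7992
V0=61.6546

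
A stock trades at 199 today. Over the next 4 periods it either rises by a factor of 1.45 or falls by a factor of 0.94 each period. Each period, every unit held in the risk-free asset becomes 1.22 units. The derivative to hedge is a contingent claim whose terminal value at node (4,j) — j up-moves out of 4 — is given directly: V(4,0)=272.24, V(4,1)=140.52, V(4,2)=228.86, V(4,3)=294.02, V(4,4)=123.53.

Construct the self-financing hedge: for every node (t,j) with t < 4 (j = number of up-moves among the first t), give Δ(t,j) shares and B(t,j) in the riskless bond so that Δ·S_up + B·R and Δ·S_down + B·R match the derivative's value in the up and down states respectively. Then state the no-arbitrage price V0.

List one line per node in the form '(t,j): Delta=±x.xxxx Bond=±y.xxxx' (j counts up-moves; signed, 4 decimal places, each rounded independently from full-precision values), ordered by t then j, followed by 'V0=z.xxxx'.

(0,0): Delta=0.0861 Bond=83.4092
(1,0): Delta=0.2577 Bond=69.6561
(1,1): Delta=-0.0053 Bond=128.1297
(2,0): Delta=-0.0997 Bond=147.8221
(2,1): Delta=0.4480 Bond=33.3606
(2,2): Delta=-0.2467 Bond=257.3192
(3,0): Delta=-1.5626 Bond=422.1459
(3,1): Delta=0.6794 Bond=-18.2809
(3,2): Delta=0.3249 Bond=89.1485
(3,3): Delta=-0.5510 Bond=498.5709
V0=100.5457

Under the risk-neutral measure, an up-move has probability p* = (R−d)/(u−d) = 0.5490 and values discount at R = 1.22.
Terminal values V(4,·): V(4,0)=272.2400, V(4,1)=140.5200, V(4,2)=228.8600, V(4,3)=294.0200, V(4,4)=123.5300
(3,0): S=165.2862. Δ = (V_up−V_dn)/(S_up−S_dn) = (140.5200−272.2400)/(239.6650−155.3690) = -1.5626. V = [p*·140.5200 + (1−p*)·272.2400]/1.22 = 163.8714. B = V − Δ·S = 422.1459.
(3,1): S=254.9628. Δ = (V_up−V_dn)/(S_up−S_dn) = (228.8600−140.5200)/(369.6960−239.6650) = 0.6794. V = [p*·228.8600 + (1−p*)·140.5200]/1.22 = 154.9347. B = V − Δ·S = -18.2809.
(3,2): S=393.2936. Δ = (V_up−V_dn)/(S_up−S_dn) = (294.0200−228.8600)/(570.2758−369.6960) = 0.3249. V = [p*·294.0200 + (1−p*)·228.8600]/1.22 = 216.9132. B = V − Δ·S = 89.1485.
(3,3): S=606.6764. Δ = (V_up−V_dn)/(S_up−S_dn) = (123.5300−294.0200)/(879.6807−570.2758) = -0.5510. V = [p*·123.5300 + (1−p*)·294.0200]/1.22 = 164.2768. B = V − Δ·S = 498.5709.
(2,0): S=175.8364. Δ = (V_up−V_dn)/(S_up−S_dn) = (154.9347−163.8714)/(254.9628−165.2862) = -0.0997. V = [p*·154.9347 + (1−p*)·163.8714]/1.22 = 130.2992. B = V − Δ·S = 147.8221.
(2,1): S=271.2370. Δ = (V_up−V_dn)/(S_up−S_dn) = (216.9132−154.9347)/(393.2937−254.9628) = 0.4480. V = [p*·216.9132 + (1−p*)·154.9347]/1.22 = 154.8870. B = V − Δ·S = 33.3606.
(2,2): S=418.3975. Δ = (V_up−V_dn)/(S_up−S_dn) = (164.2768−216.9132)/(606.6764−393.2936) = -0.2467. V = [p*·164.2768 + (1−p*)·216.9132]/1.22 = 154.1105. B = V − Δ·S = 257.3192.
(1,0): S=187.0600. Δ = (V_up−V_dn)/(S_up−S_dn) = (154.8870−130.2992)/(271.2370−175.8364) = 0.2577. V = [p*·154.8870 + (1−p*)·130.2992]/1.22 = 117.8675. B = V − Δ·S = 69.6561.
(1,1): S=288.5500. Δ = (V_up−V_dn)/(S_up−S_dn) = (154.1105−154.8870)/(418.3975−271.2370) = -0.0053. V = [p*·154.1105 + (1−p*)·154.8870]/1.22 = 126.6071. B = V − Δ·S = 128.1297.
(0,0): S=199.0000. Δ = (V_up−V_dn)/(S_up−S_dn) = (126.6071−117.8675)/(288.5500−187.0600) = 0.0861. V = [p*·126.6071 + (1−p*)·117.8675]/1.22 = 100.5457. B = V − Δ·S = 83.4092.
Self-financing check: at every node Δ·S+B equals the discounted successor values.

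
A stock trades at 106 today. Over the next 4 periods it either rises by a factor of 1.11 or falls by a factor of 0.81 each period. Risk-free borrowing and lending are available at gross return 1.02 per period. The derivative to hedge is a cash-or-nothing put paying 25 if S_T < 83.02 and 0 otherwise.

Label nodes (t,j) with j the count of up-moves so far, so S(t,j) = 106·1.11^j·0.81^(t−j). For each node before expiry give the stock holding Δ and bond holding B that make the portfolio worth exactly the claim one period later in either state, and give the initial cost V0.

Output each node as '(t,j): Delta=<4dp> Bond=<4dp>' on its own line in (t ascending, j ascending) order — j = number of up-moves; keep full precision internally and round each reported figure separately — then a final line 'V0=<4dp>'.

Under the risk-neutral measure, an up-move has probability p* = (R−d)/(u−d) = 0.7000 and values discount at R = 1.02.
Terminal payoffs: V(4,0)=25.0000, V(4,1)=25.0000, V(4,2)=0.0000, V(4,3)=0.0000, V(4,4)=0.0000
  t=3,j=0: stock 56.3327 → up 62.5293 (V=25.0000), down 45.6295 (V=25.0000). Price 24.5098; hedge Δ=0.0000, bond B=24.5098.
  t=3,j=1: stock 77.1967 → up 85.6884 (V=0.0000), down 62.5293 (V=25.0000). Price 7.3529; hedge Δ=-1.0795, bond B=90.6863.
  t=3,j=2: stock 105.7881 → up 117.4248 (V=0.0000), down 85.6884 (V=0.0000). Price 0.0000; hedge Δ=0.0000, bond B=0.0000.
  t=3,j=3: stock 144.9689 → up 160.9155 (V=0.0000), down 117.4248 (V=0.0000). Price 0.0000; hedge Δ=0.0000, bond B=0.0000.
  t=2,j=0: stock 69.5466 → up 77.1967 (V=7.3529), down 56.3327 (V=24.5098). Price 12.2549; hedge Δ=-0.8223, bond B=69.4444.
  t=2,j=1: stock 95.3046 → up 105.7881 (V=0.0000), down 77.1967 (V=7.3529). Price 2.1626; hedge Δ=-0.2572, bond B=26.6724.
  t=2,j=2: stock 130.6026 → up 144.9689 (V=0.0000), down 105.7881 (V=0.0000). Price 0.0000; hedge Δ=0.0000, bond B=0.0000.
  t=1,j=0: stock 85.8600 → up 95.3046 (V=2.1626), down 69.5466 (V=12.2549). Price 5.0885; hedge Δ=-0.3918, bond B=38.7294.
  t=1,j=1: stock 117.6600 → up 130.6026 (V=0.0000), down 95.3046 (V=2.1626). Price 0.6361; hedge Δ=-0.0613, bond B=7.8448.
  t=0,j=0: stock 106.0000 → up 117.6600 (V=0.6361), down 85.8600 (V=5.0885). Price 1.9331; hedge Δ=-0.1400, bond B=16.7747.
Self-financing check: at every node Δ·S+B equals the discounted successor values.

(0,0): Delta=-0.1400 Bond=16.7747
(1,0): Delta=-0.3918 Bond=38.7294
(1,1): Delta=-0.0613 Bond=7.8448
(2,0): Delta=-0.8223 Bond=69.4444
(2,1): Delta=-0.2572 Bond=26.6724
(2,2): Delta=0.0000 Bond=0.0000
(3,0): Delta=0.0000 Bond=24.5098
(3,1): Delta=-1.0795 Bond=90.6863
(3,2): Delta=0.0000 Bond=0.0000
(3,3): Delta=0.0000 Bond=0.0000
V0=1.9331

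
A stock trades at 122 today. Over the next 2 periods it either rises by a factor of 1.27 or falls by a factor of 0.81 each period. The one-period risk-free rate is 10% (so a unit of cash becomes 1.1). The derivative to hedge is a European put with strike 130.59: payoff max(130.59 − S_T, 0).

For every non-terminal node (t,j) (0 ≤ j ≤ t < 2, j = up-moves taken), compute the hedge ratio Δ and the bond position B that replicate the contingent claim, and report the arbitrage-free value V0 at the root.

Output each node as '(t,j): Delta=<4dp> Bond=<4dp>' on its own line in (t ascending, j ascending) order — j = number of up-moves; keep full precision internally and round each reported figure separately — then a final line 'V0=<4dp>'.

The replicating-portfolio and risk-neutral prices coincide; use p* = (1.1−0.81)/(1.27−0.81) = 0.6304 for the latter.
Terminal payoffs: V(2,0)=50.5458, V(2,1)=5.0886, V(2,2)=0.0000
  t=1,j=0: stock 98.8200 → up 125.5014 (V=5.0886), down 80.0442 (V=50.5458). Price 19.8982; hedge Δ=-1.0000, bond B=118.7182.
  t=1,j=1: stock 154.9400 → up 196.7738 (V=0.0000), down 125.5014 (V=5.0886). Price 1.7096; hedge Δ=-0.0714, bond B=12.7718.
  t=0,j=0: stock 122.0000 → up 154.9400 (V=1.7096), down 98.8200 (V=19.8982). Price 7.6650; hedge Δ=-0.3241, bond B=47.2054.
Self-financing check: at every node Δ·S+B equals the discounted successor values.

(0,0): Delta=-0.3241 Bond=47.2054
(1,0): Delta=-1.0000 Bond=118.7182
(1,1): Delta=-0.0714 Bond=12.7718
V0=7.6650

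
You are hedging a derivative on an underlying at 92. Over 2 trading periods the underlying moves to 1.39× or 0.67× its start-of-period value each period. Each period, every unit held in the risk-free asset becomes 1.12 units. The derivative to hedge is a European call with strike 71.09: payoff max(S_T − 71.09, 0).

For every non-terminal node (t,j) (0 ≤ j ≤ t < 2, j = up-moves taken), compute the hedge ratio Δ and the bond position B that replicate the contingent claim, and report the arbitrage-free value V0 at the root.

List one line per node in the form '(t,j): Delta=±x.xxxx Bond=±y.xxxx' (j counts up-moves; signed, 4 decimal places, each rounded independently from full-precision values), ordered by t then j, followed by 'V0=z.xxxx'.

(0,0): Delta=0.8494 Bond=-39.4790
(1,0): Delta=0.3287 Bond=-12.1218
(1,1): Delta=1.0000 Bond=-63.4732
V0=38.6672

Under the risk-neutral measure, an up-move has probability p* = (R−d)/(u−d) = 0.6250 and values discount at R = 1.12.
At expiry t=2: V(2,0)=0.0000, V(2,1)=14.5896, V(2,2)=106.6632
  t=1,j=0: stock 61.6400 → up 85.6796 (V=14.5896), down 41.2988 (V=0.0000). Price 8.1415; hedge Δ=0.3287, bond B=-12.1218.
  t=1,j=1: stock 127.8800 → up 177.7532 (V=106.6632), down 85.6796 (V=14.5896). Price 64.4068; hedge Δ=1.0000, bond B=-63.4732.
  t=0,j=0: stock 92.0000 → up 127.8800 (V=64.4068), down 61.6400 (V=8.1415). Price 38.6672; hedge Δ=0.8494, bond B=-39.4790.
Check: Δ(0,0)·S0 + B(0,0) = 38.6672 = V0.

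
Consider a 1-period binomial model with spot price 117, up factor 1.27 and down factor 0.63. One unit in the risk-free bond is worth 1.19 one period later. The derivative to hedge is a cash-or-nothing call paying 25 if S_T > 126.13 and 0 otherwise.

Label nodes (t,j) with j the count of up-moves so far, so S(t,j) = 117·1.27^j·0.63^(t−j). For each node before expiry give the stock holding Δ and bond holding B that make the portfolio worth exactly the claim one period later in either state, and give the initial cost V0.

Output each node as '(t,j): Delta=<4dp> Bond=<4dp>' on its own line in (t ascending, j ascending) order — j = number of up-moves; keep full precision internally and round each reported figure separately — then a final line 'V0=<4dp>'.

(0,0): Delta=0.3339 Bond=-20.6801
V0=18.3824

Risk-neutral probability p* = (R−d)/(u−d) = (1.19−0.63)/(1.27−0.63) = 0.8750.
Payoff layer (t=1): V(1,0)=0.0000, V(1,1)=25.0000
  t=0,j=0: stock 117.0000 → up 148.5900 (V=25.0000), down 73.7100 (V=0.0000). Price 18.3824; hedge Δ=0.3339, bond B=-20.6801.
The time-0 hedge costs 18.3824, which is the no-arbitrage price.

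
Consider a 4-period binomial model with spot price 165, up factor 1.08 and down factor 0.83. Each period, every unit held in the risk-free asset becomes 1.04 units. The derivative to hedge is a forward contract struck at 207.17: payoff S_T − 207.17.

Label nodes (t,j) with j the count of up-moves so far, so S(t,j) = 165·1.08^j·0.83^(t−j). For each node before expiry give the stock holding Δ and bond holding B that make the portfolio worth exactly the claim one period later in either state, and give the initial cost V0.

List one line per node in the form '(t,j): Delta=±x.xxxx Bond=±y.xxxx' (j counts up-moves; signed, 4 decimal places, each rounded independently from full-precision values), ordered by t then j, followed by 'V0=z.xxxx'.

(0,0): Delta=1.0000 Bond=-177.0898
(1,0): Delta=1.0000 Bond=-184.1734
(1,1): Delta=1.0000 Bond=-184.1734
(2,0): Delta=1.0000 Bond=-191.5403
(2,1): Delta=1.0000 Bond=-191.5403
(2,2): Delta=1.0000 Bond=-191.5403
(3,0): Delta=1.0000 Bond=-199.2019
(3,1): Delta=1.0000 Bond=-199.2019
(3,2): Delta=1.0000 Bond=-199.2019
(3,3): Delta=1.0000 Bond=-199.2019
V0=-12.0898

Since d<R<u, set p* = (R−d)/(u−d) = 0.8400; price each node as the discounted p*-expectation of its children.
Terminal values V(4,·): V(4,0)=-128.8638, V(4,1)=-105.2776, V(4,2)=-74.5871, V(4,3)=-34.6524, V(4,4)=17.3107
Node (3,0) S=94.3449: V=(p*·-105.2776+(1−p*)·-128.8638)/1.04=-104.8571; Δ=(-105.2776−-128.8638)/(101.8924−78.3062)=1.0000; B=V−Δ·S=-199.2019
Node (3,1) S=122.7620: V=(p*·-74.5871+(1−p*)·-105.2776)/1.04=-76.4399; Δ=(-74.5871−-105.2776)/(132.5829−101.8924)=1.0000; B=V−Δ·S=-199.2019
Node (3,2) S=159.7385: V=(p*·-34.6524+(1−p*)·-74.5871)/1.04=-39.4634; Δ=(-34.6524−-74.5871)/(172.5176−132.5829)=1.0000; B=V−Δ·S=-199.2019
Node (3,3) S=207.8525: V=(p*·17.3107+(1−p*)·-34.6524)/1.04=8.6506; Δ=(17.3107−-34.6524)/(224.4807−172.5176)=1.0000; B=V−Δ·S=-199.2019
Node (2,0) S=113.6685: V=(p*·-76.4399+(1−p*)·-104.8571)/1.04=-77.8718; Δ=(-76.4399−-104.8571)/(122.7620−94.3449)=1.0000; B=V−Δ·S=-191.5403
Node (2,1) S=147.9060: V=(p*·-39.4634+(1−p*)·-76.4399)/1.04=-43.6343; Δ=(-39.4634−-76.4399)/(159.7385−122.7620)=1.0000; B=V−Δ·S=-191.5403
Node (2,2) S=192.4560: V=(p*·8.6506+(1−p*)·-39.4634)/1.04=0.9157; Δ=(8.6506−-39.4634)/(207.8525−159.7385)=1.0000; B=V−Δ·S=-191.5403
Node (1,0) S=136.9500: V=(p*·-43.6343+(1−p*)·-77.8718)/1.04=-47.2234; Δ=(-43.6343−-77.8718)/(147.9060−113.6685)=1.0000; B=V−Δ·S=-184.1734
Node (1,1) S=178.2000: V=(p*·0.9157+(1−p*)·-43.6343)/1.04=-5.9734; Δ=(0.9157−-43.6343)/(192.4560−147.9060)=1.0000; B=V−Δ·S=-184.1734
Node (0,0) S=165.0000: V=(p*·-5.9734+(1−p*)·-47.2234)/1.04=-12.0898; Δ=(-5.9734−-47.2234)/(178.2000−136.9500)=1.0000; B=V−Δ·S=-177.0898
Each (Δ,B) replicates both successor values, so the strategy is self-financing and V0 is arbitrage-free.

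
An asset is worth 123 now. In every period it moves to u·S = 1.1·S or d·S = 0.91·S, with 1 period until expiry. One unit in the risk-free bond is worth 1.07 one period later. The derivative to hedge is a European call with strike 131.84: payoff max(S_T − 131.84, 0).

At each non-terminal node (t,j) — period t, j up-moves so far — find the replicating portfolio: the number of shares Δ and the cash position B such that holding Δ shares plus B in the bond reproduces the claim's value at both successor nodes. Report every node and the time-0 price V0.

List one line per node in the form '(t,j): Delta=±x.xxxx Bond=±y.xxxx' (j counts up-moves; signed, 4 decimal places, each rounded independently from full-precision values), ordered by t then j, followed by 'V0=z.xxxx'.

No-arbitrage ⇒ martingale measure with p* = (R−d)/(u−d) = 0.8421.
Terminal payoffs: V(1,0)=0.0000, V(1,1)=3.4600
(0,0): S=123.0000. Δ = (V_up−V_dn)/(S_up−S_dn) = (3.4600−0.0000)/(135.3000−111.9300) = 0.1481. V = [p*·3.4600 + (1−p*)·0.0000]/1.07 = 2.7231. B = V − Δ·S = -15.4875.
Self-financing check: at every node Δ·S+B equals the discounted successor values.

(0,0): Delta=0.1481 Bond=-15.4875
V0=2.7231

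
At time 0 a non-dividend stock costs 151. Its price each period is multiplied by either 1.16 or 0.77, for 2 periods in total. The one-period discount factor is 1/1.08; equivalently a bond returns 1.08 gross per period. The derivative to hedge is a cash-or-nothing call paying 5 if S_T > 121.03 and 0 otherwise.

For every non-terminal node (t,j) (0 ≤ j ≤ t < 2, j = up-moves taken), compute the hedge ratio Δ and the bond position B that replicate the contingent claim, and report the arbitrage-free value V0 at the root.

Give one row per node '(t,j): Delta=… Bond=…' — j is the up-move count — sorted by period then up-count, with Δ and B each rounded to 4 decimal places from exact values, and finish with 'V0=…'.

Under the risk-neutral measure, an up-move has probability p* = (R−d)/(u−d) = 0.7949 and values discount at R = 1.08.
Terminal payoffs: V(2,0)=0.0000, V(2,1)=5.0000, V(2,2)=5.0000
(1,0): S=116.2700. Δ = (V_up−V_dn)/(S_up−S_dn) = (5.0000−0.0000)/(134.8732−89.5279) = 0.1103. V = [p*·5.0000 + (1−p*)·0.0000]/1.08 = 3.6800. B = V − Δ·S = -9.1406.
(1,1): S=175.1600. Δ = (V_up−V_dn)/(S_up−S_dn) = (5.0000−5.0000)/(203.1856−134.8732) = 0.0000. V = [p*·5.0000 + (1−p*)·5.0000]/1.08 = 4.6296. B = V − Δ·S = 4.6296.
(0,0): S=151.0000. Δ = (V_up−V_dn)/(S_up−S_dn) = (4.6296−3.6800)/(175.1600−116.2700) = 0.0161. V = [p*·4.6296 + (1−p*)·3.6800]/1.08 = 4.1063. B = V − Δ·S = 1.6713.
Each (Δ,B) replicates both successor values, so the strategy is self-financing and V0 is arbitrage-free.

(0,0): Delta=0.0161 Bond=1.6713
(1,0): Delta=0.1103 Bond=-9.1406
(1,1): Delta=0.0000 Bond=4.6296
V0=4.1063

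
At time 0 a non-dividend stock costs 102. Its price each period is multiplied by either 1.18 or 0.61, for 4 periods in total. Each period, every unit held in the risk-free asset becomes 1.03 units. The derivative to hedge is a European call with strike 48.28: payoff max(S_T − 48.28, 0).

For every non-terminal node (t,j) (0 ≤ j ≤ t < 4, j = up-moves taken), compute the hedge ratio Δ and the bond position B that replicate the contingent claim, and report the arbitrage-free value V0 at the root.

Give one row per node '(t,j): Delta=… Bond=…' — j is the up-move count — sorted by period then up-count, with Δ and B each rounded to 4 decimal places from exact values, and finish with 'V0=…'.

No-arbitrage ⇒ martingale measure with p* = (R−d)/(u−d) = 0.7368.
Payoff layer (t=4): V(4,0)=0.0000, V(4,1)=0.0000, V(4,2)=4.5674, V(4,3)=53.9495, V(4,4)=149.4753
Node (3,0) S=23.1521: V=(p*·0.0000+(1−p*)·0.0000)/1.03=0.0000; Δ=(0.0000−0.0000)/(27.3194−14.1228)=0.0000; B=V−Δ·S=0.0000
Node (3,1) S=44.7860: V=(p*·4.5674+(1−p*)·0.0000)/1.03=3.2674; Δ=(4.5674−0.0000)/(52.8474−27.3194)=0.1789; B=V−Δ·S=-4.7456
Node (3,2) S=86.6351: V=(p*·53.9495+(1−p*)·4.5674)/1.03=39.7613; Δ=(53.9495−4.5674)/(102.2295−52.8474)=1.0000; B=V−Δ·S=-46.8738
Node (3,3) S=167.5893: V=(p*·149.4753+(1−p*)·53.9495)/1.03=120.7155; Δ=(149.4753−53.9495)/(197.7553−102.2295)=1.0000; B=V−Δ·S=-46.8738
Node (2,0) S=37.9542: V=(p*·3.2674+(1−p*)·0.0000)/1.03=2.3375; Δ=(3.2674−0.0000)/(44.7860−23.1521)=0.1510; B=V−Δ·S=-3.3949
Node (2,1) S=73.4196: V=(p*·39.7613+(1−p*)·3.2674)/1.03=29.2793; Δ=(39.7613−3.2674)/(86.6351−44.7860)=0.8720; B=V−Δ·S=-34.7451
Node (2,2) S=142.0248: V=(p*·120.7155+(1−p*)·39.7613)/1.03=96.5163; Δ=(120.7155−39.7613)/(167.5893−86.6351)=1.0000; B=V−Δ·S=-45.5085
Node (1,0) S=62.2200: V=(p*·29.2793+(1−p*)·2.3375)/1.03=21.5431; Δ=(29.2793−2.3375)/(73.4196−37.9542)=0.7597; B=V−Δ·S=-25.7233
Node (1,1) S=120.3600: V=(p*·96.5163+(1−p*)·29.2793)/1.03=76.5265; Δ=(96.5163−29.2793)/(142.0248−73.4196)=0.9801; B=V−Δ·S=-41.4330
Node (0,0) S=102.0000: V=(p*·76.5265+(1−p*)·21.5431)/1.03=60.2497; Δ=(76.5265−21.5431)/(120.3600−62.2200)=0.9457; B=V−Δ·S=-36.2125
Each (Δ,B) replicates both successor values, so the strategy is self-financing and V0 is arbitrage-free.

(0,0): Delta=0.9457 Bond=-36.2125
(1,0): Delta=0.7597 Bond=-25.7233
(1,1): Delta=0.9801 Bond=-41.4330
(2,0): Delta=0.1510 Bond=-3.3949
(2,1): Delta=0.8720 Bond=-34.7451
(2,2): Delta=1.0000 Bond=-45.5085
(3,0): Delta=0.0000 Bond=0.0000
(3,1): Delta=0.1789 Bond=-4.7456
(3,2): Delta=1.0000 Bond=-46.8738
(3,3): Delta=1.0000 Bond=-46.8738
V0=60.2497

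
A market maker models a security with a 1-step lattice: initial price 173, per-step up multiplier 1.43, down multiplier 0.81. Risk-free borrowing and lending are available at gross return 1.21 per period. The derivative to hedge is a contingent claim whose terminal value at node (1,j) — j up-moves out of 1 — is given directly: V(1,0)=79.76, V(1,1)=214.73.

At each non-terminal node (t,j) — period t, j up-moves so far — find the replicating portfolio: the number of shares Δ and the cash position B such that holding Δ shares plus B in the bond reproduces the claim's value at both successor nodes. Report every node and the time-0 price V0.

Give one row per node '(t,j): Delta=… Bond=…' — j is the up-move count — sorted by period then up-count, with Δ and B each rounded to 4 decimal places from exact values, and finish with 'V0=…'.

Under the risk-neutral measure, an up-move has probability p* = (R−d)/(u−d) = 0.6452 and values discount at R = 1.21.
Terminal values V(1,·): V(1,0)=79.7600, V(1,1)=214.7300
Node (0,0) S=173.0000: V=(p*·214.7300+(1−p*)·79.7600)/1.21=137.8822; Δ=(214.7300−79.7600)/(247.3900−140.1300)=1.2583; B=V−Δ·S=-79.8114
The time-0 hedge costs 137.8822, which is the no-arbitrage price.

(0,0): Delta=1.2583 Bond=-79.8114
V0=137.8822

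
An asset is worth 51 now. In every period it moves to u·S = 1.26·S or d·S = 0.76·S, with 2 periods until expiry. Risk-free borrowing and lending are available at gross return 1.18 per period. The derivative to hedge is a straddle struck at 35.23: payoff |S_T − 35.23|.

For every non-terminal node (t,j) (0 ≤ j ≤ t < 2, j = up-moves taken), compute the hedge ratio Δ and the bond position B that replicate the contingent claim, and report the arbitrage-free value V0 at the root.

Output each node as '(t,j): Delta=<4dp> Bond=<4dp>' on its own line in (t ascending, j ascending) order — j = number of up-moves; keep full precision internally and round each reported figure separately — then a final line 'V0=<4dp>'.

Since d<R<u, set p* = (R−d)/(u−d) = 0.8400; price each node as the discounted p*-expectation of its children.
At expiry t=2: V(2,0)=5.7724, V(2,1)=13.6076, V(2,2)=45.7376
(1,0): S=38.7600. Δ = (V_up−V_dn)/(S_up−S_dn) = (13.6076−5.7724)/(48.8376−29.4576) = 0.4043. V = [p*·13.6076 + (1−p*)·5.7724]/1.18 = 10.4695. B = V − Δ·S = -5.2009.
(1,1): S=64.2600. Δ = (V_up−V_dn)/(S_up−S_dn) = (45.7376−13.6076)/(80.9676−48.8376) = 1.0000. V = [p*·45.7376 + (1−p*)·13.6076]/1.18 = 34.4041. B = V − Δ·S = -29.8559.
(0,0): S=51.0000. Δ = (V_up−V_dn)/(S_up−S_dn) = (34.4041−10.4695)/(64.2600−38.7600) = 0.9386. V = [p*·34.4041 + (1−p*)·10.4695]/1.18 = 25.9106. B = V − Δ·S = -21.9586.
Root portfolio cost Δ·51+B reproduces V0=25.9106.

(0,0): Delta=0.9386 Bond=-21.9586
(1,0): Delta=0.4043 Bond=-5.2009
(1,1): Delta=1.0000 Bond=-29.8559
V0=25.9106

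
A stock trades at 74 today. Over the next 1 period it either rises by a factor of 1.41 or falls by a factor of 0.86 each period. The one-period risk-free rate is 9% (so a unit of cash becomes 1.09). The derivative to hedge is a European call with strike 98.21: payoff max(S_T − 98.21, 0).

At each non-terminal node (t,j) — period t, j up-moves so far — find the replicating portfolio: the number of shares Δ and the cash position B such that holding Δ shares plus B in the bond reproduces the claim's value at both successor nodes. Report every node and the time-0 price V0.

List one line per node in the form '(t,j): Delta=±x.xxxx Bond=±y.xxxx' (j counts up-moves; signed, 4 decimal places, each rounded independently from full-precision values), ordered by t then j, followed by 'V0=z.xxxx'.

(0,0): Delta=0.1506 Bond=-8.7937
V0=2.3518

The replicating-portfolio and risk-neutral prices coincide; use p* = (1.09−0.86)/(1.41−0.86) = 0.4182 for the latter.
Terminal values V(1,·): V(1,0)=0.0000, V(1,1)=6.1300
Node (0,0) S=74.0000: V=(p*·6.1300+(1−p*)·0.0000)/1.09=2.3518; Δ=(6.1300−0.0000)/(104.3400−63.6400)=0.1506; B=V−Δ·S=-8.7937
Each (Δ,B) replicates both successor values, so the strategy is self-financing and V0 is arbitrage-free.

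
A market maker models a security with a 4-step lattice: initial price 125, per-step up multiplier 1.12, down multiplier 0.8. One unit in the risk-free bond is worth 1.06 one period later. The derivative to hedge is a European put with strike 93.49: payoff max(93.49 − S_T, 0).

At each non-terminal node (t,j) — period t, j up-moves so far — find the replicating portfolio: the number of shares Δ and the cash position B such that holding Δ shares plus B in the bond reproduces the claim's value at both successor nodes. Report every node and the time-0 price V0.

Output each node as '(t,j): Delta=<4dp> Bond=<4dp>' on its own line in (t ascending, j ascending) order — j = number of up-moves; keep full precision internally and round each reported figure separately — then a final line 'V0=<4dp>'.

(0,0): Delta=-0.0421 Bond=5.6695
(1,0): Delta=-0.2048 Bond=22.2878
(1,1): Delta=-0.0152 Bond=2.2532
(2,0): Delta=-0.7945 Bond=70.8006
(2,1): Delta=-0.1076 Bond=12.7384
(2,2): Delta=0.0000 Bond=0.0000
(3,0): Delta=-1.0000 Bond=88.1981
(3,1): Delta=-0.7607 Bond=72.0142
(3,2): Delta=0.0000 Bond=0.0000
(3,3): Delta=0.0000 Bond=0.0000
V0=0.4115

No-arbitrage ⇒ martingale measure with p* = (R−d)/(u−d) = 0.8125.
At expiry t=4: V(4,0)=42.2900, V(4,1)=21.8100, V(4,2)=0.0000, V(4,3)=0.0000, V(4,4)=0.0000
Node (3,0) S=64.0000: V=(p*·21.8100+(1−p*)·42.2900)/1.06=24.1981; Δ=(21.8100−42.2900)/(71.6800−51.2000)=-1.0000; B=V−Δ·S=88.1981
Node (3,1) S=89.6000: V=(p*·0.0000+(1−p*)·21.8100)/1.06=3.8579; Δ=(0.0000−21.8100)/(100.3520−71.6800)=-0.7607; B=V−Δ·S=72.0142
Node (3,2) S=125.4400: V=(p*·0.0000+(1−p*)·0.0000)/1.06=0.0000; Δ=(0.0000−0.0000)/(140.4928−100.3520)=0.0000; B=V−Δ·S=0.0000
Node (3,3) S=175.6160: V=(p*·0.0000+(1−p*)·0.0000)/1.06=0.0000; Δ=(0.0000−0.0000)/(196.6899−140.4928)=0.0000; B=V−Δ·S=0.0000
Node (2,0) S=80.0000: V=(p*·3.8579+(1−p*)·24.1981)/1.06=7.2374; Δ=(3.8579−24.1981)/(89.6000−64.0000)=-0.7945; B=V−Δ·S=70.8006
Node (2,1) S=112.0000: V=(p*·0.0000+(1−p*)·3.8579)/1.06=0.6824; Δ=(0.0000−3.8579)/(125.4400−89.6000)=-0.1076; B=V−Δ·S=12.7384
Node (2,2) S=156.8000: V=(p*·0.0000+(1−p*)·0.0000)/1.06=0.0000; Δ=(0.0000−0.0000)/(175.6160−125.4400)=0.0000; B=V−Δ·S=0.0000
Node (1,0) S=100.0000: V=(p*·0.6824+(1−p*)·7.2374)/1.06=1.8033; Δ=(0.6824−7.2374)/(112.0000−80.0000)=-0.2048; B=V−Δ·S=22.2878
Node (1,1) S=140.0000: V=(p*·0.0000+(1−p*)·0.6824)/1.06=0.1207; Δ=(0.0000−0.6824)/(156.8000−112.0000)=-0.0152; B=V−Δ·S=2.2532
Node (0,0) S=125.0000: V=(p*·0.1207+(1−p*)·1.8033)/1.06=0.4115; Δ=(0.1207−1.8033)/(140.0000−100.0000)=-0.0421; B=V−Δ·S=5.6695
Root portfolio cost Δ·125+B reproduces V0=0.4115.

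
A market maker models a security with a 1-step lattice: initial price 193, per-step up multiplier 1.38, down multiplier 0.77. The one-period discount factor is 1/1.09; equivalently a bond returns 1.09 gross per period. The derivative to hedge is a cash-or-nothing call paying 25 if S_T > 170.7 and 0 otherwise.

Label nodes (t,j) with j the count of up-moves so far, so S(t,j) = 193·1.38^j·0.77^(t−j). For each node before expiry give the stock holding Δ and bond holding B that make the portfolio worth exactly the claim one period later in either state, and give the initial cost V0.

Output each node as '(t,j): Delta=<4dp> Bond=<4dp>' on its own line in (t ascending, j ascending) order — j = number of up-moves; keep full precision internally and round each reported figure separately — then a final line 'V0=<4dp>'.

(0,0): Delta=0.2124 Bond=-28.9517
V0=12.0319

No-arbitrage ⇒ martingale measure with p* = (R−d)/(u−d) = 0.5246.
Terminal values V(1,·): V(1,0)=0.0000, V(1,1)=25.0000
(0,0): S=193.0000. Δ = (V_up−V_dn)/(S_up−S_dn) = (25.0000−0.0000)/(266.3400−148.6100) = 0.2124. V = [p*·25.0000 + (1−p*)·0.0000]/1.09 = 12.0319. B = V − Δ·S = -28.9517.
Each (Δ,B) replicates both successor values, so the strategy is self-financing and V0 is arbitrage-free.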